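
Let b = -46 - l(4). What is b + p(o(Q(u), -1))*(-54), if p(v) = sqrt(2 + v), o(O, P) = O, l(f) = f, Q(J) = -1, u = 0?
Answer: -104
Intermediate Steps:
b = -50 (b = -46 - 1*4 = -46 - 4 = -50)
b + p(o(Q(u), -1))*(-54) = -50 + sqrt(2 - 1)*(-54) = -50 + sqrt(1)*(-54) = -50 + 1*(-54) = -50 - 54 = -104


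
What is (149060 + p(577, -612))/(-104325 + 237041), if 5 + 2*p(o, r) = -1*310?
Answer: 297805/265432 ≈ 1.1220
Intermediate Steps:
p(o, r) = -315/2 (p(o, r) = -5/2 + (-1*310)/2 = -5/2 + (1/2)*(-310) = -5/2 - 155 = -315/2)
(149060 + p(577, -612))/(-104325 + 237041) = (149060 - 315/2)/(-104325 + 237041) = (297805/2)/132716 = (297805/2)*(1/132716) = 297805/265432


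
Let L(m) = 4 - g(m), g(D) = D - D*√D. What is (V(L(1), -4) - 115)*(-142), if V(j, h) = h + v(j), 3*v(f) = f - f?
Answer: 16898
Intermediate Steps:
v(f) = 0 (v(f) = (f - f)/3 = (⅓)*0 = 0)
g(D) = D - D^(3/2)
L(m) = 4 + m^(3/2) - m (L(m) = 4 - (m - m^(3/2)) = 4 + (m^(3/2) - m) = 4 + m^(3/2) - m)
V(j, h) = h (V(j, h) = h + 0 = h)
(V(L(1), -4) - 115)*(-142) = (-4 - 115)*(-142) = -119*(-142) = 16898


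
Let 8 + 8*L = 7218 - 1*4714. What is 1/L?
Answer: 1/312 ≈ 0.0032051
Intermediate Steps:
L = 312 (L = -1 + (7218 - 1*4714)/8 = -1 + (7218 - 4714)/8 = -1 + (1/8)*2504 = -1 + 313 = 312)
1/L = 1/312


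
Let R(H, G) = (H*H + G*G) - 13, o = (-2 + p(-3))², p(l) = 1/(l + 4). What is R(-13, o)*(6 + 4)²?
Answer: 15700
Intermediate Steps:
p(l) = 1/(4 + l)
o = 1 (o = (-2 + 1/(4 - 3))² = (-2 + 1/1)² = (-2 + 1)² = (-1)² = 1)
R(H, G) = -13 + G² + H² (R(H, G) = (H² + G²) - 13 = (G² + H²) - 13 = -13 + G² + H²)
R(-13, o)*(6 + 4)² = (-13 + 1² + (-13)²)*(6 + 4)² = (-13 + 1 + 169)*10² = 157*100 = 15700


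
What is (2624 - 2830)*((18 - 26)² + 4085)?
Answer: -854694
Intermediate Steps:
(2624 - 2830)*((18 - 26)² + 4085) = -206*((-8)² + 4085) = -206*(64 + 4085) = -206*4149 = -854694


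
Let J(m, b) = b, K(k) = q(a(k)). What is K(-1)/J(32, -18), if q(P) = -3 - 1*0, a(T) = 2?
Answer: 1/6 ≈ 0.16667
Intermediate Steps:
q(P) = -3 (q(P) = -3 + 0 = -3)
K(k) = -3
K(-1)/J(32, -18) = -3/(-18) = -3*(-1/18) = 1/6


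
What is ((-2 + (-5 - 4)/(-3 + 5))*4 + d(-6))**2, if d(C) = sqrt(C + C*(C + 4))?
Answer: (26 - sqrt(6))**2 ≈ 554.63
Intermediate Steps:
d(C) = sqrt(C + C*(4 + C))
((-2 + (-5 - 4)/(-3 + 5))*4 + d(-6))**2 = ((-2 + (-5 - 4)/(-3 + 5))*4 + sqrt(-6*(5 - 6)))**2 = ((-2 - 9/2)*4 + sqrt(-6*(-1)))**2 = ((-2 - 9*1/2)*4 + sqrt(6))**2 = ((-2 - 9/2)*4 + sqrt(6))**2 = (-13/2*4 + sqrt(6))**2 = (-26 + sqrt(6))**2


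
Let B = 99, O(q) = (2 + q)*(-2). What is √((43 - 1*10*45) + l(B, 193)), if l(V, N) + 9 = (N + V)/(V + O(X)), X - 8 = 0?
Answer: 2*I*√643297/79 ≈ 20.305*I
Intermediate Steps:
X = 8 (X = 8 + 0 = 8)
O(q) = -4 - 2*q
l(V, N) = -9 + (N + V)/(-20 + V) (l(V, N) = -9 + (N + V)/(V + (-4 - 2*8)) = -9 + (N + V)/(V + (-4 - 16)) = -9 + (N + V)/(V - 20) = -9 + (N + V)/(-20 + V))
√((43 - 1*10*45) + l(B, 193)) = √((43 - 1*10*45) + (180 + 193 - 8*99)/(-20 + 99)) = √((43 - 10*45) + (180 + 193 - 792)/79) = √((43 - 450) + (1/79)*(-419)) = √(-407 - 419/79) = √(-32572/79) = 2*I*√643297/79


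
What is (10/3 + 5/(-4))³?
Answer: 15625/1728 ≈ 9.0423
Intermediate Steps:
(10/3 + 5/(-4))³ = (10*(⅓) + 5*(-¼))³ = (10/3 - 5/4)³ = (25/12)³ = 15625/1728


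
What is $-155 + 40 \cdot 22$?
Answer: $725$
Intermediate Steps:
$-155 + 40 \cdot 22 = -155 + 880 = 725$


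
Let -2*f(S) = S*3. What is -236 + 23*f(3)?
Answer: -679/2 ≈ -339.50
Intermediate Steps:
f(S) = -3*S/2 (f(S) = -S*3/2 = -3*S/2)
-236 + 23*f(3) = -236 + 23*(-3/2*3) = -236 + 23*(-9/2) = -236 - 207/2 = -679/2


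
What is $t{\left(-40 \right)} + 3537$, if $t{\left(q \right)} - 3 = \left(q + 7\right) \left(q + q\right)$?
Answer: $6180$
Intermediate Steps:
$t{\left(q \right)} = 3 + 2 q \left(7 + q\right)$ ($t{\left(q \right)} = 3 + \left(q + 7\right) \left(q + q\right) = 3 + \left(7 + q\right) 2 q = 3 + 2 q \left(7 + q\right)$)
$t{\left(-40 \right)} + 3537 = \left(3 + 2 \left(-40\right)^{2} + 14 \left(-40\right)\right) + 3537 = \left(3 + 2 \cdot 1600 - 560\right) + 3537 = \left(3 + 3200 - 560\right) + 3537 = 2643 + 3537 = 6180$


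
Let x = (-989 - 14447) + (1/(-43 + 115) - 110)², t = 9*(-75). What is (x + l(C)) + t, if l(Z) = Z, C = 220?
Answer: -19668383/5184 ≈ -3794.1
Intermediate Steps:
t = -675
x = -17309663/5184 (x = -15436 + (1/72 - 110)² = -15436 + (-7919/72)² = -15436 + 62710561/5184 = -17309663/5184 ≈ -3339.1)
(x + l(C)) + t = (-17309663/5184 + 220) - 675 = -16169183/5184 - 675 = -19668383/5184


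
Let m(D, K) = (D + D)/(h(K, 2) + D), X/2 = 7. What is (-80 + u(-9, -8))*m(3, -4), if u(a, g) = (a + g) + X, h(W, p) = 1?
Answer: -249/2 ≈ -124.50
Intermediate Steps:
X = 14 (X = 2*7 = 14)
u(a, g) = 14 + a + g (u(a, g) = (a + g) + 14 = 14 + a + g)
m(D, K) = 2*D/(1 + D) (m(D, K) = (D + D)/(1 + D) = (2*D)/(1 + D) = 2*D/(1 + D))
(-80 + u(-9, -8))*m(3, -4) = (-80 + (14 - 9 - 8))*(2*3/(1 + 3)) = (-80 - 3)*(2*3/4) = -166*3/4 = -83*3/2 = -249/2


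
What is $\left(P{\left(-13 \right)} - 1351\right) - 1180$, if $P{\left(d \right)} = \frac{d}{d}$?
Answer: $-2530$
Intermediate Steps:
$P{\left(d \right)} = 1$
$\left(P{\left(-13 \right)} - 1351\right) - 1180 = \left(1 - 1351\right) - 1180 = -1350 - 1180 = -2530$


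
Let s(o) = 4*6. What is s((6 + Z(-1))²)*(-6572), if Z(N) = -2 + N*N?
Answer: -157728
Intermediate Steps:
Z(N) = -2 + N²
s(o) = 24
s((6 + Z(-1))²)*(-6572) = 24*(-6572) = -157728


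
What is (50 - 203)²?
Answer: 23409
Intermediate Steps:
(50 - 203)² = (-153)² = 23409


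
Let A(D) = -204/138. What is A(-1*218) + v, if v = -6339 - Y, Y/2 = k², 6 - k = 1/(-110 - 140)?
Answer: -4609037773/718750 ≈ -6412.6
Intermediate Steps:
A(D) = -34/23 (A(D) = -204*1/138 = -34/23)
k = 1501/250 (k = 6 - 1/(-110 - 140) = 6 - 1/(-250) = 6 - 1*(-1/250) = 6 + 1/250 = 1501/250 ≈ 6.0040)
Y = 2253001/31250 (Y = 2*(1501/250)² = 2*(2253001/62500) = 2253001/31250 ≈ 72.096)
v = -200346751/31250 (v = -6339 - 1*2253001/31250 = -6339 - 2253001/31250 = -200346751/31250 ≈ -6411.1)
A(-1*218) + v = -34/23 - 200346751/31250 = -4609037773/718750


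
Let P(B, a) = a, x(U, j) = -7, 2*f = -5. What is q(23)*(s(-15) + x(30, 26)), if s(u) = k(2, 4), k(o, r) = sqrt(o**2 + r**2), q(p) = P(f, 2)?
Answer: -14 + 4*sqrt(5) ≈ -5.0557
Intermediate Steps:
f = -5/2 (f = (1/2)*(-5) = -5/2 ≈ -2.5000)
q(p) = 2
s(u) = 2*sqrt(5) (s(u) = sqrt(2**2 + 4**2) = sqrt(4 + 16) = sqrt(20) = 2*sqrt(5))
q(23)*(s(-15) + x(30, 26)) = 2*(2*sqrt(5) - 7) = 2*(-7 + 2*sqrt(5)) = -14 + 4*sqrt(5)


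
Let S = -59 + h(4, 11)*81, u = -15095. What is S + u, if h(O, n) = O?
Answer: -14830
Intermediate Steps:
S = 265 (S = -59 + 4*81 = -59 + 324 = 265)
S + u = 265 - 15095 = -14830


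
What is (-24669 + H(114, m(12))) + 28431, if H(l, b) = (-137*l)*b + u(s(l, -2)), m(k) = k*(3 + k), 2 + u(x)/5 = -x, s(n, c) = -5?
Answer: -2807463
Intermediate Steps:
u(x) = -10 - 5*x (u(x) = -10 + 5*(-x) = -10 - 5*x)
H(l, b) = 15 - 137*b*l (H(l, b) = (-137*l)*b + (-10 - 5*(-5)) = -137*b*l + (-10 + 25) = -137*b*l + 15 = 15 - 137*b*l)
(-24669 + H(114, m(12))) + 28431 = (-24669 + (15 - 137*12*(3 + 12)*114)) + 28431 = (-24669 + (15 - 137*12*15*114)) + 28431 = (-24669 + (15 - 137*180*114)) + 28431 = (-24669 + (15 - 2811240)) + 28431 = (-24669 - 2811225) + 28431 = -2835894 + 28431 = -2807463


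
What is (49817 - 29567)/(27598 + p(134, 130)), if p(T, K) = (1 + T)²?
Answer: 20250/45823 ≈ 0.44192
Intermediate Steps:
(49817 - 29567)/(27598 + p(134, 130)) = (49817 - 29567)/(27598 + (1 + 134)²) = 20250/(27598 + 135²) = 20250/(27598 + 18225) = 20250/45823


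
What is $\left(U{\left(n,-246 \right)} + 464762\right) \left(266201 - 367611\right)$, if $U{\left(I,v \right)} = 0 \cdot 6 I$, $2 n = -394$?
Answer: $-47131514420$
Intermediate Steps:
$n = -197$ ($n = \frac{1}{2} \left(-394\right) = -197$)
$U{\left(I,v \right)} = 0$ ($U{\left(I,v \right)} = 0 I = 0$)
$\left(U{\left(n,-246 \right)} + 464762\right) \left(266201 - 367611\right) = \left(0 + 464762\right) \left(266201 - 367611\right) = 464762 \left(-101410\right) = -47131514420$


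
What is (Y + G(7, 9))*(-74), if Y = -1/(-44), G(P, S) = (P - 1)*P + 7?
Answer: -79809/22 ≈ -3627.7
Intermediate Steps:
G(P, S) = 7 + P*(-1 + P) (G(P, S) = (-1 + P)*P + 7 = P*(-1 + P) + 7 = 7 + P*(-1 + P))
Y = 1/44 (Y = -1*(-1/44) = 1/44 ≈ 0.022727)
(Y + G(7, 9))*(-74) = (1/44 + (7 + 7² - 1*7))*(-74) = (1/44 + (7 + 49 - 7))*(-74) = (1/44 + 49)*(-74) = (2157/44)*(-74) = -79809/22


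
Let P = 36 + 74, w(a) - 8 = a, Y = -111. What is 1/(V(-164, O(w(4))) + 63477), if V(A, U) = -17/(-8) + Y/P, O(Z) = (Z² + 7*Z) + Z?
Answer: 440/27930371 ≈ 1.5753e-5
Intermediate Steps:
w(a) = 8 + a
O(Z) = Z² + 8*Z
P = 110
V(A, U) = 491/440 (V(A, U) = -17/(-8) - 111/110 = -17*(-⅛) - 111*1/110 = 17/8 - 111/110 = 491/440)
1/(V(-164, O(w(4))) + 63477) = 1/(491/440 + 63477) = 1/(27930371/440) = 440/27930371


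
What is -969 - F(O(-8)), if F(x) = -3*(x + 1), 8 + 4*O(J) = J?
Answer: -978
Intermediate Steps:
O(J) = -2 + J/4
F(x) = -3 - 3*x (F(x) = -3*(1 + x) = -3 - 3*x)
-969 - F(O(-8)) = -969 - (-3 - 3*(-2 + (¼)*(-8))) = -969 - (-3 - 3*(-2 - 2)) = -969 - (-3 - 3*(-4)) = -969 - (-3 + 12) = -969 - 1*9 = -969 - 9 = -978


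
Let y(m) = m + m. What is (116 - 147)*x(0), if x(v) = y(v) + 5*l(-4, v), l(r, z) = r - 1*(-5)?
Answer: -155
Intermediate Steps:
l(r, z) = 5 + r (l(r, z) = r + 5 = 5 + r)
y(m) = 2*m
x(v) = 5 + 2*v (x(v) = 2*v + 5*(5 - 4) = 2*v + 5*1 = 2*v + 5 = 5 + 2*v)
(116 - 147)*x(0) = (116 - 147)*(5 + 2*0) = -31*(5 + 0) = -31*5 = -155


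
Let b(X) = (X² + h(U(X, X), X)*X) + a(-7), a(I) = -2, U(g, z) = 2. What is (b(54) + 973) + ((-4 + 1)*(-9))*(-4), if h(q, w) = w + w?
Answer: 9611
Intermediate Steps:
h(q, w) = 2*w
b(X) = -2 + 3*X² (b(X) = (X² + (2*X)*X) - 2 = (X² + 2*X²) - 2 = 3*X² - 2 = -2 + 3*X²)
(b(54) + 973) + ((-4 + 1)*(-9))*(-4) = ((-2 + 3*54²) + 973) + ((-4 + 1)*(-9))*(-4) = ((-2 + 3*2916) + 973) - 3*(-9)*(-4) = ((-2 + 8748) + 973) + 27*(-4) = (8746 + 973) - 108 = 9719 - 108 = 9611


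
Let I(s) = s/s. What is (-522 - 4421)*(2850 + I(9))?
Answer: -14092493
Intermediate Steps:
I(s) = 1
(-522 - 4421)*(2850 + I(9)) = (-522 - 4421)*(2850 + 1) = -4943*2851 = -14092493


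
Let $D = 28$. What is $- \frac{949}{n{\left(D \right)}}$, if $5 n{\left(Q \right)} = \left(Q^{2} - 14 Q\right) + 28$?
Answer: $- \frac{949}{84} \approx -11.298$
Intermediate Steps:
$n{\left(Q \right)} = \frac{28}{5} - \frac{14 Q}{5} + \frac{Q^{2}}{5}$ ($n{\left(Q \right)} = \frac{\left(Q^{2} - 14 Q\right) + 28}{5} = \frac{28 + Q^{2} - 14 Q}{5} = \frac{28}{5} - \frac{14 Q}{5} + \frac{Q^{2}}{5}$)
$- \frac{949}{n{\left(D \right)}} = - \frac{949}{\frac{28}{5} - \frac{392}{5} + \frac{28^{2}}{5}} = - \frac{949}{\frac{28}{5} - \frac{392}{5} + \frac{1}{5} \cdot 784} = - \frac{949}{\frac{28}{5} - \frac{392}{5} + \frac{784}{5}} = - \frac{949}{84}$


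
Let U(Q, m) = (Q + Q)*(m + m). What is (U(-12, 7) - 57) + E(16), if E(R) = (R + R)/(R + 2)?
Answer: -3521/9 ≈ -391.22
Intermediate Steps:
E(R) = 2*R/(2 + R) (E(R) = (2*R)/(2 + R) = 2*R/(2 + R))
U(Q, m) = 4*Q*m (U(Q, m) = (2*Q)*(2*m) = 4*Q*m)
(U(-12, 7) - 57) + E(16) = (4*(-12)*7 - 57) + 2*16/(2 + 16) = (-336 - 57) + 2*16/18 = -393 + 2*16*(1/18) = -393 + 16/9 = -3521/9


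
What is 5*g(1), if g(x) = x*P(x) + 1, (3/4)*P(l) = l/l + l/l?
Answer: 55/3 ≈ 18.333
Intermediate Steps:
P(l) = 8/3 (P(l) = 4*(l/l + l/l)/3 = 4*(1 + 1)/3 = (4/3)*2 = 8/3)
g(x) = 1 + 8*x/3 (g(x) = x*(8/3) + 1 = 8*x/3 + 1 = 1 + 8*x/3)
5*g(1) = 5*(1 + (8/3)*1) = 5*(1 + 8/3) = 5*(11/3) = 55/3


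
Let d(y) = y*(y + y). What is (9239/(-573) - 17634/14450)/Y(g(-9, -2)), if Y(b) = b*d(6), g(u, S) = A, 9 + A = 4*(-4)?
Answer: 17950979/1862966250 ≈ 0.0096357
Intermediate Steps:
A = -25 (A = -9 + 4*(-4) = -9 - 16 = -25)
g(u, S) = -25
d(y) = 2*y² (d(y) = y*(2*y) = 2*y²)
Y(b) = 72*b (Y(b) = b*(2*6²) = b*(2*36) = b*72 = 72*b)
(9239/(-573) - 17634/14450)/Y(g(-9, -2)) = (9239/(-573) - 17634/14450)/((72*(-25))) = (9239*(-1/573) - 17634*1/14450)/(-1800) = (-9239/573 - 8817/7225)*(-1/1800) = -71803916/4139925*(-1/1800) = 17950979/1862966250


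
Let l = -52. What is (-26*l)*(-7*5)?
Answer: -47320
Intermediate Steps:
(-26*l)*(-7*5) = (-26*(-52))*(-7*5) = 1352*(-35) = -47320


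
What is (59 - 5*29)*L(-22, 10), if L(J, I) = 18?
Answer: -1548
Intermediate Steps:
(59 - 5*29)*L(-22, 10) = (59 - 5*29)*18 = (59 - 145)*18 = -86*18 = -1548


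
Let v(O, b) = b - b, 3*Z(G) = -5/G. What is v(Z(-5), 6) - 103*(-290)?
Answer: 29870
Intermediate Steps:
Z(G) = -5/(3*G) (Z(G) = (-5/G)/3 = -5/(3*G))
v(O, b) = 0
v(Z(-5), 6) - 103*(-290) = 0 - 103*(-290) = 0 + 29870 = 29870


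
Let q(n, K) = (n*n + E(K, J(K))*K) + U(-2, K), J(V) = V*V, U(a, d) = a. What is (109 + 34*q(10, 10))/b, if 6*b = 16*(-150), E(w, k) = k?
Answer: -37441/400 ≈ -93.603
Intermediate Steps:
J(V) = V**2
q(n, K) = -2 + K**3 + n**2 (q(n, K) = (n*n + K**2*K) - 2 = (n**2 + K**3) - 2 = (K**3 + n**2) - 2 = -2 + K**3 + n**2)
b = -400 (b = (16*(-150))/6 = (1/6)*(-2400) = -400)
(109 + 34*q(10, 10))/b = (109 + 34*(-2 + 10**3 + 10**2))/(-400) = (109 + 34*(-2 + 1000 + 100))*(-1/400) = (109 + 34*1098)*(-1/400) = (109 + 37332)*(-1/400) = 37441*(-1/400) = -37441/400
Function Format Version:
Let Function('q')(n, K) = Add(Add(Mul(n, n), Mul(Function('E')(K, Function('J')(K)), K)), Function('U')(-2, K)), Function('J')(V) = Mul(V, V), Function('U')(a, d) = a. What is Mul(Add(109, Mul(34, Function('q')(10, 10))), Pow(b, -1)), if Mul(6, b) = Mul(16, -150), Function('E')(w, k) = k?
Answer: Rational(-37441, 400) ≈ -93.603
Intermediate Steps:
Function('J')(V) = Pow(V, 2)
Function('q')(n, K) = Add(-2, Pow(K, 3), Pow(n, 2)) (Function('q')(n, K) = Add(Add(Mul(n, n), Mul(Pow(K, 2), K)), -2) = Add(Add(Pow(n, 2), Pow(K, 3)), -2) = Add(Add(Pow(K, 3), Pow(n, 2)), -2) = Add(-2, Pow(K, 3), Pow(n, 2)))
b = -400 (b = Mul(Rational(1, 6), Mul(16, -150)) = Mul(Rational(1, 6), -2400) = -400)
Mul(Add(109, Mul(34, Function('q')(10, 10))), Pow(b, -1)) = Mul(Add(109, Mul(34, Add(-2, Pow(10, 3), Pow(10, 2)))), Pow(-400, -1)) = Mul(Add(109, Mul(34, Add(-2, 1000, 100))), Rational(-1, 400)) = Mul(Add(109, Mul(34, 1098)), Rational(-1, 400)) = Mul(Add(109, 37332), Rational(-1, 400)) = Mul(37441, Rational(-1, 400)) = Rational(-37441, 400)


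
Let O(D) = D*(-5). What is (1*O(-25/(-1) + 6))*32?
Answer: -4960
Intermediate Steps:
O(D) = -5*D
(1*O(-25/(-1) + 6))*32 = (1*(-5*(-25/(-1) + 6)))*32 = (1*(-5*(-25*(-1) + 6)))*32 = (1*(-5*(-5*(-5) + 6)))*32 = (1*(-5*(25 + 6)))*32 = (1*(-5*31))*32 = (1*(-155))*32 = -155*32 = -4960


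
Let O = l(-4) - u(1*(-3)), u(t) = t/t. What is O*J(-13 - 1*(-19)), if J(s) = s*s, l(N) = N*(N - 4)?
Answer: 1116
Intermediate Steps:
u(t) = 1
l(N) = N*(-4 + N)
O = 31 (O = -4*(-4 - 4) - 1*1 = -4*(-8) - 1 = 32 - 1 = 31)
J(s) = s**2
O*J(-13 - 1*(-19)) = 31*(-13 - 1*(-19))**2 = 31*(-13 + 19)**2 = 31*6**2 = 31*36 = 1116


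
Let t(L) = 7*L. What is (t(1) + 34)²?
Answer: 1681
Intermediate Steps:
(t(1) + 34)² = (7*1 + 34)² = (7 + 34)² = 41² = 1681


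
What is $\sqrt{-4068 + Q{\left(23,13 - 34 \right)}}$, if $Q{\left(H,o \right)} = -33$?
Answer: $i \sqrt{4101} \approx 64.039 i$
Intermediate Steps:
$\sqrt{-4068 + Q{\left(23,13 - 34 \right)}} = \sqrt{-4068 - 33} = \sqrt{-4101} = i \sqrt{4101}$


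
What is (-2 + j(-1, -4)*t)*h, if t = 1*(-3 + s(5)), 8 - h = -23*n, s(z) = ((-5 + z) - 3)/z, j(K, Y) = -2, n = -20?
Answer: -11752/5 ≈ -2350.4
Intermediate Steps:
s(z) = (-8 + z)/z
h = -452 (h = 8 - (-23)*(-20) = 8 - 1*460 = 8 - 460 = -452)
t = -18/5 (t = 1*(-3 + (-8 + 5)/5) = 1*(-3 + (⅕)*(-3)) = 1*(-3 - ⅗) = 1*(-18/5) = -18/5 ≈ -3.6000)
(-2 + j(-1, -4)*t)*h = (-2 - 2*(-18/5))*(-452) = (-2 + 36/5)*(-452) = (26/5)*(-452) = -11752/5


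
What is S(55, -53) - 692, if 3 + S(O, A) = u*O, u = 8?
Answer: -255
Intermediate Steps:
S(O, A) = -3 + 8*O
S(55, -53) - 692 = (-3 + 8*55) - 692 = (-3 + 440) - 692 = 437 - 692 = -255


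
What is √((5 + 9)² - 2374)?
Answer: 33*I*√2 ≈ 46.669*I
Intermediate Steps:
√((5 + 9)² - 2374) = √(14² - 2374) = √(196 - 2374) = √(-2178) = 33*I*√2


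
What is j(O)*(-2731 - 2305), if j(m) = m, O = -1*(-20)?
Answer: -100720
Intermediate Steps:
O = 20
j(O)*(-2731 - 2305) = 20*(-2731 - 2305) = 20*(-5036) = -100720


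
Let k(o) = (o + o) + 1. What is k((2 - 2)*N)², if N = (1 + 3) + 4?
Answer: 1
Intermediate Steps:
N = 8 (N = 4 + 4 = 8)
k(o) = 1 + 2*o (k(o) = 2*o + 1 = 1 + 2*o)
k((2 - 2)*N)² = (1 + 2*((2 - 2)*8))² = (1 + 2*(0*8))² = (1 + 2*0)² = (1 + 0)² = 1² = 1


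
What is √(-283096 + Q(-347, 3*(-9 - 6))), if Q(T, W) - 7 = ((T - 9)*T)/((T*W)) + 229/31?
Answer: I*√61207611170/465 ≈ 532.05*I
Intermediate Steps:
Q(T, W) = 446/31 + (-9 + T)/W (Q(T, W) = 7 + (((T - 9)*T)/((T*W)) + 229/31) = 7 + (((-9 + T)*T)*(1/(T*W)) + 229*(1/31)) = 7 + ((T*(-9 + T))*(1/(T*W)) + 229/31) = 7 + ((-9 + T)/W + 229/31) = 7 + (229/31 + (-9 + T)/W) = 446/31 + (-9 + T)/W)
√(-283096 + Q(-347, 3*(-9 - 6))) = √(-283096 + (-9 - 347 + 446*(3*(-9 - 6))/31)/((3*(-9 - 6)))) = √(-283096 + (-9 - 347 + 446*(3*(-15))/31)/((3*(-15)))) = √(-283096 + (-9 - 347 + (446/31)*(-45))/(-45)) = √(-283096 - (-9 - 347 - 20070/31)/45) = √(-283096 - 1/45*(-31106/31)) = √(-283096 + 31106/1395) = √(-394887814/1395) = I*√61207611170/465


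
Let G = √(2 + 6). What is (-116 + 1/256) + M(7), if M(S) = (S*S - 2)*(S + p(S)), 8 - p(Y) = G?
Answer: 150785/256 - 94*√2 ≈ 456.07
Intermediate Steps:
G = 2*√2 (G = √8 = 2*√2 ≈ 2.8284)
p(Y) = 8 - 2*√2
M(S) = (-2 + S²)*(8 + S - 2*√2) (M(S) = (S*S - 2)*(S + (8 - 2*√2)) = (S² - 2)*(8 + S - 2*√2) = (-2 + S²)*(8 + S - 2*√2))
(-116 + 1/256) + M(7) = (-116 + 1/256) + (-16 + 7³ - 2*7 + 4*√2 + 2*7²*(4 - √2)) = (-116 + 1/256) + (-16 + 343 - 14 + 4*√2 + 2*49*(4 - √2)) = -29695/256 + (-16 + 343 - 14 + 4*√2 + (392 - 98*√2)) = -29695/256 + (705 - 94*√2) = 150785/256 - 94*√2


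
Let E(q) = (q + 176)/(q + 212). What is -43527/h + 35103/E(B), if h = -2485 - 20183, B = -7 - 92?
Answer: 29973041477/581812 ≈ 51517.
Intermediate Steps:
B = -99
h = -22668
E(q) = (176 + q)/(212 + q)
-43527/h + 35103/E(B) = -43527/(-22668) + 35103/(((176 - 99)/(212 - 99))) = -43527*(-1/22668) + 35103/((77/113)) = 14509/7556 + 35103/(((1/113)*77)) = 14509/7556 + 35103/(77/113) = 14509/7556 + 35103*(113/77) = 14509/7556 + 3966639/77 = 29973041477/581812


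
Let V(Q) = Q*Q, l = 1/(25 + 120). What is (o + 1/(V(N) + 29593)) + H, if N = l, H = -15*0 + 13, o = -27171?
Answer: -16897512747483/622192826 ≈ -27158.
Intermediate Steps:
H = 13 (H = 0 + 13 = 13)
l = 1/145 ≈ 0.0068966
N = 1/145 ≈ 0.0068966
V(Q) = Q²
(o + 1/(V(N) + 29593)) + H = (-27171 + 1/((1/145)² + 29593)) + 13 = (-27171 + 1/(1/21025 + 29593)) + 13 = (-27171 + 1/(622192826/21025)) + 13 = (-27171 + 21025/622192826) + 13 = -16905601254221/622192826 + 13 = -16897512747483/622192826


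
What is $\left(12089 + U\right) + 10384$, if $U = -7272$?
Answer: $15201$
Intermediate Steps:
$\left(12089 + U\right) + 10384 = \left(12089 - 7272\right) + 10384 = 4817 + 10384 = 15201$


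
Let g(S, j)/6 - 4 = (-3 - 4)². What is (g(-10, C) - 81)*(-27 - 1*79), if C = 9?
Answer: -25122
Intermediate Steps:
g(S, j) = 318 (g(S, j) = 24 + 6*(-3 - 4)² = 24 + 6*(-7)² = 24 + 6*49 = 24 + 294 = 318)
(g(-10, C) - 81)*(-27 - 1*79) = (318 - 81)*(-27 - 1*79) = 237*(-27 - 79) = 237*(-106) = -25122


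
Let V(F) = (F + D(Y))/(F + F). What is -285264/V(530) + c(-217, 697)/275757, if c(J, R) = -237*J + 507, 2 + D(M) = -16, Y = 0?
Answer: -434288182019/735352 ≈ -5.9059e+5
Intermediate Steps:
D(M) = -18 (D(M) = -2 - 16 = -18)
c(J, R) = 507 - 237*J
V(F) = (-18 + F)/(2*F) (V(F) = (F - 18)/(F + F) = (-18 + F)/((2*F)) = (-18 + F)*(1/(2*F)) = (-18 + F)/(2*F))
-285264/V(530) + c(-217, 697)/275757 = -285264*1060/(-18 + 530) + (507 - 237*(-217))/275757 = -285264/((½)*(1/530)*512) + (507 + 51429)*(1/275757) = -285264/128/265 + 51936*(1/275757) = -285264*265/128 + 17312/91919 = -4724685/8 + 17312/91919 = -434288182019/735352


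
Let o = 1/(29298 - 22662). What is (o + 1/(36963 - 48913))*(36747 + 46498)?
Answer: 44236393/7930020 ≈ 5.5783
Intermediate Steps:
o = 1/6636 ≈ 0.00015069
(o + 1/(36963 - 48913))*(36747 + 46498) = (1/6636 + 1/(36963 - 48913))*(36747 + 46498) = (1/6636 + 1/(-11950))*83245 = (1/6636 - 1/11950)*83245 = (2657/39650100)*83245 = 44236393/7930020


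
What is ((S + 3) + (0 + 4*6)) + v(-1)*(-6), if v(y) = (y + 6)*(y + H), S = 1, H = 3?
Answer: -32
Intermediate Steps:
v(y) = (3 + y)*(6 + y) (v(y) = (y + 6)*(y + 3) = (6 + y)*(3 + y) = (3 + y)*(6 + y))
((S + 3) + (0 + 4*6)) + v(-1)*(-6) = ((1 + 3) + (0 + 4*6)) + (18 + (-1)² + 9*(-1))*(-6) = (4 + (0 + 24)) + (18 + 1 - 9)*(-6) = (4 + 24) + 10*(-6) = 28 - 60 = -32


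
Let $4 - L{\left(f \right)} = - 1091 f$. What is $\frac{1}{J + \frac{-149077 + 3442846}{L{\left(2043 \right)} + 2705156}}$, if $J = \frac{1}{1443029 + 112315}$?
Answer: $\frac{2558060278704}{1707649595203} \approx 1.498$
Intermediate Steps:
$L{\left(f \right)} = 4 + 1091 f$ ($L{\left(f \right)} = 4 - - 1091 f = 4 + 1091 f$)
$J = \frac{1}{1555344} \approx 6.4294 \cdot 10^{-7}$
$\frac{1}{J + \frac{-149077 + 3442846}{L{\left(2043 \right)} + 2705156}} = \frac{1}{\frac{1}{1555344} + \frac{-149077 + 3442846}{\left(4 + 1091 \cdot 2043\right) + 2705156}} = \frac{1}{\frac{1}{1555344} + \frac{3293769}{\left(4 + 2228913\right) + 2705156}} = \frac{1}{\frac{1}{1555344} + \frac{3293769}{2228917 + 2705156}} = \frac{1}{\frac{1}{1555344} + \frac{3293769}{4934073}} = \frac{1}{\frac{1}{1555344} + 3293769 \cdot \frac{1}{4934073}} = \frac{1}{\frac{1}{1555344} + \frac{1097923}{1644691}} = \frac{1}{\frac{1707649595203}{2558060278704}} = \frac{2558060278704}{1707649595203}$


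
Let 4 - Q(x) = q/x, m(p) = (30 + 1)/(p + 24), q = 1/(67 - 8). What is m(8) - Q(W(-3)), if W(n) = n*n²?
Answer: -154553/50976 ≈ -3.0319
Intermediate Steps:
W(n) = n³
q = 1/59 ≈ 0.016949
m(p) = 31/(24 + p)
Q(x) = 4 - 1/(59*x)
m(8) - Q(W(-3)) = 31/(24 + 8) - (4 - 1/(59*((-3)³))) = 31/32 - (4 - 1/59/(-27)) = 31*(1/32) - (4 - 1/59*(-1/27)) = 31/32 - (4 + 1/1593) = 31/32 - 1*6373/1593 = 31/32 - 6373/1593 = -154553/50976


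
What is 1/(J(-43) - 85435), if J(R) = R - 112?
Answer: -1/85590 ≈ -1.1684e-5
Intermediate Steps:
J(R) = -112 + R
1/(J(-43) - 85435) = 1/((-112 - 43) - 85435) = 1/(-155 - 85435) = 1/(-85590) = -1/85590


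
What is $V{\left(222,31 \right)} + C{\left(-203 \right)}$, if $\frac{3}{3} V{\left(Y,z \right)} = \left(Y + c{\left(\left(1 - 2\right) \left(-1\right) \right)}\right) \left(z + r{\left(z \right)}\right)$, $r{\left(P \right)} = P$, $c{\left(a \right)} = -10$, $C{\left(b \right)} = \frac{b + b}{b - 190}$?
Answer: $\frac{5165998}{393} \approx 13145.0$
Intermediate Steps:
$C{\left(b \right)} = \frac{2 b}{-190 + b}$
$V{\left(Y,z \right)} = 2 z \left(-10 + Y\right)$ ($V{\left(Y,z \right)} = \left(Y - 10\right) \left(z + z\right) = \left(-10 + Y\right) 2 z = 2 z \left(-10 + Y\right)$)
$V{\left(222,31 \right)} + C{\left(-203 \right)} = 2 \cdot 31 \left(-10 + 222\right) + 2 \left(-203\right) \frac{1}{-190 - 203} = 2 \cdot 31 \cdot 212 + 2 \left(-203\right) \frac{1}{-393} = 13144 + 2 \left(-203\right) \left(- \frac{1}{393}\right) = 13144 + \frac{406}{393} = \frac{5165998}{393}$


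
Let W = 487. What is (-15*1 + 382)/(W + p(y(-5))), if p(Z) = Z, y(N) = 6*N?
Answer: 367/457 ≈ 0.80306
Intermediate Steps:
(-15*1 + 382)/(W + p(y(-5))) = (-15*1 + 382)/(487 + 6*(-5)) = (-15 + 382)/(487 - 30) = 367/457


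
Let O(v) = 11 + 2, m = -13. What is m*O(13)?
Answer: -169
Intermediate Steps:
O(v) = 13
m*O(13) = -13*13 = -169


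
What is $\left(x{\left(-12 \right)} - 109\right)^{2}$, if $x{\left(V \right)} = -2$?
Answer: $12321$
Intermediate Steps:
$\left(x{\left(-12 \right)} - 109\right)^{2} = \left(-2 - 109\right)^{2} = \left(-111\right)^{2} = 12321$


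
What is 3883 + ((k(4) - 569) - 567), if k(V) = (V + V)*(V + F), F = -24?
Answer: 2587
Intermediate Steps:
k(V) = 2*V*(-24 + V) (k(V) = (V + V)*(V - 24) = (2*V)*(-24 + V) = 2*V*(-24 + V))
3883 + ((k(4) - 569) - 567) = 3883 + ((2*4*(-24 + 4) - 569) - 567) = 3883 + ((2*4*(-20) - 569) - 567) = 3883 + ((-160 - 569) - 567) = 3883 + (-729 - 567) = 3883 - 1296 = 2587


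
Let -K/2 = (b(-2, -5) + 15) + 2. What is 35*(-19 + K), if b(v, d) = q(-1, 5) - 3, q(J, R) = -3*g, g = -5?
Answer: -2695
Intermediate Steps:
q(J, R) = 15 (q(J, R) = -3*(-5) = 15)
b(v, d) = 12 (b(v, d) = 15 - 3 = 12)
K = -58 (K = -2*((12 + 15) + 2) = -2*(27 + 2) = -2*29 = -58)
35*(-19 + K) = 35*(-19 - 58) = 35*(-77) = -2695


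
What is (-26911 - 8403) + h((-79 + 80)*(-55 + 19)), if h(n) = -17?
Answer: -35331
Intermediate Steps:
(-26911 - 8403) + h((-79 + 80)*(-55 + 19)) = (-26911 - 8403) - 17 = -35314 - 17 = -35331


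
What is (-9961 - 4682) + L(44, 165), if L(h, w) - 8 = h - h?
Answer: -14635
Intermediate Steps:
L(h, w) = 8 (L(h, w) = 8 + (h - h) = 8 + 0 = 8)
(-9961 - 4682) + L(44, 165) = (-9961 - 4682) + 8 = -14643 + 8 = -14635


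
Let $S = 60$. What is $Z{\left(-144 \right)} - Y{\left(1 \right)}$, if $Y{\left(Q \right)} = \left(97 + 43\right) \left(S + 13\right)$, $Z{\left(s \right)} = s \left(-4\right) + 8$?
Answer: $-9636$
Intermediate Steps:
$Z{\left(s \right)} = 8 - 4 s$ ($Z{\left(s \right)} = - 4 s + 8 = 8 - 4 s$)
$Y{\left(Q \right)} = 10220$ ($Y{\left(Q \right)} = \left(97 + 43\right) \left(60 + 13\right) = 140 \cdot 73 = 10220$)
$Z{\left(-144 \right)} - Y{\left(1 \right)} = \left(8 - -576\right) - 10220 = \left(8 + 576\right) - 10220 = 584 - 10220 = -9636$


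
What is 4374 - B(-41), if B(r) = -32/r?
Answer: 179302/41 ≈ 4373.2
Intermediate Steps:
4374 - B(-41) = 4374 - (-32)/(-41) = 4374 - (-32)*(-1)/41 = 4374 - 1*32/41 = 4374 - 32/41 = 179302/41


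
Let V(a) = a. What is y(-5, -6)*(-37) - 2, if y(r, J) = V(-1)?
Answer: 35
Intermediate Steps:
y(r, J) = -1
y(-5, -6)*(-37) - 2 = -1*(-37) - 2 = 37 - 2 = 35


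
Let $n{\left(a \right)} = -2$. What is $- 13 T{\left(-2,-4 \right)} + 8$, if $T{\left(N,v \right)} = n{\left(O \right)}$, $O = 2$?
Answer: $34$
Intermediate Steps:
$T{\left(N,v \right)} = -2$
$- 13 T{\left(-2,-4 \right)} + 8 = \left(-13\right) \left(-2\right) + 8 = 26 + 8 = 34$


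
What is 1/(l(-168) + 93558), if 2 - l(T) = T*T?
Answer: 1/65336 ≈ 1.5306e-5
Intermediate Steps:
l(T) = 2 - T² (l(T) = 2 - T*T = 2 - T²)
1/(l(-168) + 93558) = 1/((2 - 1*(-168)²) + 93558) = 1/((2 - 1*28224) + 93558) = 1/((2 - 28224) + 93558) = 1/(-28222 + 93558) = 1/65336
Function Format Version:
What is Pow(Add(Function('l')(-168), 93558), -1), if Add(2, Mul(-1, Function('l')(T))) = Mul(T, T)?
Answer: Rational(1, 65336) ≈ 1.5306e-5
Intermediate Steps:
Function('l')(T) = Add(2, Mul(-1, Pow(T, 2))) (Function('l')(T) = Add(2, Mul(-1, Mul(T, T))) = Add(2, Mul(-1, Pow(T, 2))))
Pow(Add(Function('l')(-168), 93558), -1) = Pow(Add(Add(2, Mul(-1, Pow(-168, 2))), 93558), -1) = Pow(Add(Add(2, Mul(-1, 28224)), 93558), -1) = Pow(Add(Add(2, -28224), 93558), -1) = Pow(Add(-28222, 93558), -1) = Pow(65336, -1) = Rational(1, 65336)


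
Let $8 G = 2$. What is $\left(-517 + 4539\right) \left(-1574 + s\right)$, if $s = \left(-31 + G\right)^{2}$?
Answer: $- \frac{20220605}{8} \approx -2.5276 \cdot 10^{6}$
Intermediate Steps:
$G = \frac{1}{4}$ ($G = \frac{1}{8} \cdot 2 = \frac{1}{4} \approx 0.25$)
$s = \frac{15129}{16}$ ($s = \left(-31 + \frac{1}{4}\right)^{2} = \left(- \frac{123}{4}\right)^{2} = \frac{15129}{16} \approx 945.56$)
$\left(-517 + 4539\right) \left(-1574 + s\right) = \left(-517 + 4539\right) \left(-1574 + \frac{15129}{16}\right) = 4022 \left(- \frac{10055}{16}\right) = - \frac{20220605}{8}$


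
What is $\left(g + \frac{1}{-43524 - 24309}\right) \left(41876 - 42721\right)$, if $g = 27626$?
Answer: $- \frac{1583491516165}{67833} \approx -2.3344 \cdot 10^{7}$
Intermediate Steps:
$\left(g + \frac{1}{-43524 - 24309}\right) \left(41876 - 42721\right) = \left(27626 + \frac{1}{-43524 - 24309}\right) \left(41876 - 42721\right) = \left(27626 + \frac{1}{-67833}\right) \left(-845\right) = \left(27626 - \frac{1}{67833}\right) \left(-845\right) = \frac{1873954457}{67833} \left(-845\right) = - \frac{1583491516165}{67833}$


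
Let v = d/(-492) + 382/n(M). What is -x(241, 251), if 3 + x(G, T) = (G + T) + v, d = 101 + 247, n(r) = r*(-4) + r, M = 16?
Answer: -472649/984 ≈ -480.33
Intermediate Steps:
n(r) = -3*r (n(r) = -4*r + r = -3*r)
d = 348
v = -8527/984 (v = 348/(-492) + 382/((-3*16)) = 348*(-1/492) + 382/(-48) = -29/41 + 382*(-1/48) = -29/41 - 191/24 = -8527/984 ≈ -8.6656)
x(G, T) = -11479/984 + G + T (x(G, T) = -3 + ((G + T) - 8527/984) = -3 + (-8527/984 + G + T) = -11479/984 + G + T)
-x(241, 251) = -(-11479/984 + 241 + 251) = -1*472649/984 = -472649/984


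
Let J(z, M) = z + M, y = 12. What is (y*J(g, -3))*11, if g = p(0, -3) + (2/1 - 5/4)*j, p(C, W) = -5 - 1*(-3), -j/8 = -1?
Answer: 132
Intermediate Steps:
j = 8 (j = -8*(-1) = 8)
p(C, W) = -2 (p(C, W) = -5 + 3 = -2)
g = 4 (g = -2 + (2/1 - 5/4)*8 = -2 + (2*1 - 5*¼)*8 = -2 + (2 - 5/4)*8 = -2 + (¾)*8 = -2 + 6 = 4)
J(z, M) = M + z
(y*J(g, -3))*11 = (12*(-3 + 4))*11 = (12*1)*11 = 12*11 = 132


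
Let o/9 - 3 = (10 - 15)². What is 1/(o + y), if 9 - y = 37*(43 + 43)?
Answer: -1/2921 ≈ -0.00034235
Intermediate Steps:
y = -3173 (y = 9 - 37*(43 + 43) = 9 - 37*86 = 9 - 1*3182 = 9 - 3182 = -3173)
o = 252 (o = 27 + 9*(10 - 15)² = 27 + 9*(-5)² = 27 + 9*25 = 27 + 225 = 252)
1/(o + y) = 1/(252 - 3173) = 1/(-2921) = -1/2921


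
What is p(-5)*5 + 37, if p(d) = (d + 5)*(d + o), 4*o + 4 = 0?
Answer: 37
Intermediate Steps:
o = -1 (o = -1 + (¼)*0 = -1 + 0 = -1)
p(d) = (-1 + d)*(5 + d) (p(d) = (d + 5)*(d - 1) = (5 + d)*(-1 + d) = (-1 + d)*(5 + d))
p(-5)*5 + 37 = (-5 + (-5)² + 4*(-5))*5 + 37 = (-5 + 25 - 20)*5 + 37 = 0*5 + 37 = 0 + 37 = 37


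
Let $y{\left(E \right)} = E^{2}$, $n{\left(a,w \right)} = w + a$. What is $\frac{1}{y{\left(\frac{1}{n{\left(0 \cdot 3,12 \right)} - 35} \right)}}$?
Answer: $529$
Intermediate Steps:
$n{\left(a,w \right)} = a + w$
$\frac{1}{y{\left(\frac{1}{n{\left(0 \cdot 3,12 \right)} - 35} \right)}} = \frac{1}{\left(\frac{1}{\left(0 \cdot 3 + 12\right) - 35}\right)^{2}} = \frac{1}{\left(\frac{1}{\left(0 + 12\right) - 35}\right)^{2}} = \frac{1}{\left(\frac{1}{12 - 35}\right)^{2}} = \frac{1}{\left(\frac{1}{-23}\right)^{2}} = \frac{1}{\left(- \frac{1}{23}\right)^{2}} = \frac{1}{\frac{1}{529}} = 529$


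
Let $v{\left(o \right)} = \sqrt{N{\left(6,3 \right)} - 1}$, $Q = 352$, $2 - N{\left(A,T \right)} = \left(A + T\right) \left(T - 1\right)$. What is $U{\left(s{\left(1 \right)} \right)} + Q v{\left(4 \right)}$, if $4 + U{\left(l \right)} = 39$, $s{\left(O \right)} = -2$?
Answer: $35 + 352 i \sqrt{17} \approx 35.0 + 1451.3 i$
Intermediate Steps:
$N{\left(A,T \right)} = 2 - \left(-1 + T\right) \left(A + T\right)$ ($N{\left(A,T \right)} = 2 - \left(A + T\right) \left(T - 1\right) = 2 - \left(A + T\right) \left(-1 + T\right) = 2 - \left(-1 + T\right) \left(A + T\right)$)
$v{\left(o \right)} = i \sqrt{17}$ ($v{\left(o \right)} = \sqrt{\left(2 + 6 + 3 - 3^{2} - 6 \cdot 3\right) - 1} = \sqrt{\left(2 + 6 + 3 - 9 - 18\right) - 1} = \sqrt{-16 - 1} = \sqrt{-17} = i \sqrt{17}$)
$U{\left(l \right)} = 35$ ($U{\left(l \right)} = -4 + 39 = 35$)
$U{\left(s{\left(1 \right)} \right)} + Q v{\left(4 \right)} = 35 + 352 i \sqrt{17}$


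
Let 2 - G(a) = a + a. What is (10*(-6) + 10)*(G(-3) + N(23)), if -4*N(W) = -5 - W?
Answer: -750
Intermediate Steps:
N(W) = 5/4 + W/4 (N(W) = -(-5 - W)/4 = 5/4 + W/4)
G(a) = 2 - 2*a (G(a) = 2 - (a + a) = 2 - 2*a)
(10*(-6) + 10)*(G(-3) + N(23)) = (10*(-6) + 10)*((2 - 2*(-3)) + (5/4 + (1/4)*23)) = (-60 + 10)*((2 + 6) + (5/4 + 23/4)) = -50*(8 + 7) = -50*15 = -750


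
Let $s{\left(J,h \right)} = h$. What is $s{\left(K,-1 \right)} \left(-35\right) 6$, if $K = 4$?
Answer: $210$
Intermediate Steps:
$s{\left(K,-1 \right)} \left(-35\right) 6 = \left(-1\right) \left(-35\right) 6 = 35 \cdot 6 = 210$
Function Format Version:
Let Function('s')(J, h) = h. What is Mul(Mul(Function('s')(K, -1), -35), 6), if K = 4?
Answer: 210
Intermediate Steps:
Mul(Mul(Function('s')(K, -1), -35), 6) = Mul(Mul(-1, -35), 6) = Mul(35, 6) = 210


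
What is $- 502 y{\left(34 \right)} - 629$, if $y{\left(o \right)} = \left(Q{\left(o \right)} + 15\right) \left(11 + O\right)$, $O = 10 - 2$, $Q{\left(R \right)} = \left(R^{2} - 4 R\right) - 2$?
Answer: $-9853383$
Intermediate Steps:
$Q{\left(R \right)} = -2 + R^{2} - 4 R$ ($Q{\left(R \right)} = \left(R^{2} - 4 R\right) + \left(-3 + 1\right) = \left(R^{2} - 4 R\right) - 2 = -2 + R^{2} - 4 R$)
$O = 8$ ($O = 10 - 2 = 8$)
$y{\left(o \right)} = 247 - 76 o + 19 o^{2}$ ($y{\left(o \right)} = \left(\left(-2 + o^{2} - 4 o\right) + 15\right) \left(11 + 8\right) = \left(13 + o^{2} - 4 o\right) 19 = 247 - 76 o + 19 o^{2}$)
$- 502 y{\left(34 \right)} - 629 = - 502 \left(247 - 2584 + 19 \cdot 34^{2}\right) - 629 = - 502 \left(247 - 2584 + 19 \cdot 1156\right) - 629 = - 502 \left(247 - 2584 + 21964\right) - 629 = \left(-502\right) 19627 - 629 = -9852754 - 629 = -9853383$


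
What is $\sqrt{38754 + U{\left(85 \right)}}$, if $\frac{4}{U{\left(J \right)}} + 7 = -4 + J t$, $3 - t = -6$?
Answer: $\frac{2 \sqrt{1377017005}}{377} \approx 196.86$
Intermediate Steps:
$t = 9$ ($t = 3 - -6 = 3 + 6 = 9$)
$U{\left(J \right)} = \frac{4}{-11 + 9 J}$ ($U{\left(J \right)} = \frac{4}{-7 + \left(-4 + J 9\right)} = \frac{4}{-7 + \left(-4 + 9 J\right)} = \frac{4}{-11 + 9 J}$)
$\sqrt{38754 + U{\left(85 \right)}} = \sqrt{38754 + \frac{4}{-11 + 9 \cdot 85}} = \sqrt{38754 + \frac{4}{-11 + 765}} = \sqrt{38754 + \frac{4}{754}} = \sqrt{38754 + 4 \cdot \frac{1}{754}} = \sqrt{38754 + \frac{2}{377}} = \sqrt{\frac{14610260}{377}} = \frac{2 \sqrt{1377017005}}{377}$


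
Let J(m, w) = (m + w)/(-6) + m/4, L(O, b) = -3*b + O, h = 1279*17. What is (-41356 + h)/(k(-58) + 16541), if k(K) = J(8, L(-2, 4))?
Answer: -1783/1504 ≈ -1.1855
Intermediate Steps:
h = 21743
L(O, b) = O - 3*b
J(m, w) = -w/6 + m/12 (J(m, w) = (m + w)*(-⅙) + m*(¼) = (-m/6 - w/6) + m/4 = -w/6 + m/12)
k(K) = 3 (k(K) = -(-2 - 3*4)/6 + (1/12)*8 = -(-2 - 12)/6 + ⅔ = -⅙*(-14) + ⅔ = 7/3 + ⅔ = 3)
(-41356 + h)/(k(-58) + 16541) = (-41356 + 21743)/(3 + 16541) = -19613/16544 = -19613*1/16544 = -1783/1504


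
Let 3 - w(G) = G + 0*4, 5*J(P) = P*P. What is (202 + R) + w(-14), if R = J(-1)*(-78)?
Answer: 1017/5 ≈ 203.40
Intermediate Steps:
J(P) = P**2/5 (J(P) = (P*P)/5 = P**2/5)
w(G) = 3 - G (w(G) = 3 - (G + 0*4) = 3 - (G + 0) = 3 - G)
R = -78/5 (R = ((1/5)*(-1)**2)*(-78) = ((1/5)*1)*(-78) = (1/5)*(-78) = -78/5 ≈ -15.600)
(202 + R) + w(-14) = (202 - 78/5) + (3 - 1*(-14)) = 932/5 + (3 + 14) = 932/5 + 17 = 1017/5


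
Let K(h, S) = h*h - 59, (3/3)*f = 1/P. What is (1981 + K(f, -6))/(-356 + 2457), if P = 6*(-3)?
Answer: 622729/680724 ≈ 0.91480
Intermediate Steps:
P = -18
f = -1/18 (f = 1/(-18) = 1*(-1/18) = -1/18 ≈ -0.055556)
K(h, S) = -59 + h² (K(h, S) = h² - 59 = -59 + h²)
(1981 + K(f, -6))/(-356 + 2457) = (1981 + (-59 + (-1/18)²))/(-356 + 2457) = (1981 + (-59 + 1/324))/2101 = (1981 - 19115/324)*(1/2101) = (622729/324)*(1/2101) = 622729/680724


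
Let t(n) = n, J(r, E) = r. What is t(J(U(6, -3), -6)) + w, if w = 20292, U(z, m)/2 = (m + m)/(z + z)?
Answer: 20291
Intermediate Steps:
U(z, m) = 2*m/z (U(z, m) = 2*((m + m)/(z + z)) = 2*((2*m)/((2*z))) = 2*((2*m)*(1/(2*z))) = 2*(m/z) = 2*m/z)
t(J(U(6, -3), -6)) + w = 2*(-3)/6 + 20292 = 2*(-3)*(⅙) + 20292 = -1 + 20292 = 20291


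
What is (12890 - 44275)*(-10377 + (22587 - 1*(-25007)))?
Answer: -1168055545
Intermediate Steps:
(12890 - 44275)*(-10377 + (22587 - 1*(-25007))) = -31385*(-10377 + (22587 + 25007)) = -31385*(-10377 + 47594) = -31385*37217 = -1168055545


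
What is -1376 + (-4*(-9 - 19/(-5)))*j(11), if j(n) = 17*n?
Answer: 12568/5 ≈ 2513.6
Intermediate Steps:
-1376 + (-4*(-9 - 19/(-5)))*j(11) = -1376 + (-4*(-9 - 19/(-5)))*(17*11) = -1376 - 4*(-9 - 19*(-⅕))*187 = -1376 - 4*(-9 + 19/5)*187 = -1376 - 4*(-26/5)*187 = -1376 + (104/5)*187 = -1376 + 19448/5 = 12568/5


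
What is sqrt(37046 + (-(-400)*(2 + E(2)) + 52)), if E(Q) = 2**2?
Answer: sqrt(39498) ≈ 198.74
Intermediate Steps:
E(Q) = 4
sqrt(37046 + (-(-400)*(2 + E(2)) + 52)) = sqrt(37046 + (-(-400)*(2 + 4) + 52)) = sqrt(37046 + (-(-400)*6 + 52)) = sqrt(37046 + (-80*(-30) + 52)) = sqrt(37046 + (2400 + 52)) = sqrt(37046 + 2452) = sqrt(39498)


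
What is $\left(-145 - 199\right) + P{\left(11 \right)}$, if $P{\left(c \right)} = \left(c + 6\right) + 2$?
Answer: $-325$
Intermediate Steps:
$P{\left(c \right)} = 8 + c$ ($P{\left(c \right)} = \left(6 + c\right) + 2 = 8 + c$)
$\left(-145 - 199\right) + P{\left(11 \right)} = \left(-145 - 199\right) + \left(8 + 11\right) = -344 + 19 = -325$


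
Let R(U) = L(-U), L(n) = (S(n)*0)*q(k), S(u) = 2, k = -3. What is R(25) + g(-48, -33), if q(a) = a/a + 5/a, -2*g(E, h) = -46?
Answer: 23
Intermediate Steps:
g(E, h) = 23 (g(E, h) = -½*(-46) = 23)
q(a) = 1 + 5/a
L(n) = 0 (L(n) = (2*0)*((5 - 3)/(-3)) = 0*(-⅓*2) = 0*(-⅔) = 0)
R(U) = 0
R(25) + g(-48, -33) = 0 + 23 = 23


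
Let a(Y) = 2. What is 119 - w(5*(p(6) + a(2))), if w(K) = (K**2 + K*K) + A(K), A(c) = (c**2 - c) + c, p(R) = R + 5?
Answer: -12556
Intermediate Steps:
p(R) = 5 + R
A(c) = c**2
w(K) = 3*K**2 (w(K) = (K**2 + K*K) + K**2 = (K**2 + K**2) + K**2 = 2*K**2 + K**2 = 3*K**2)
119 - w(5*(p(6) + a(2))) = 119 - 3*(5*((5 + 6) + 2))**2 = 119 - 3*(5*(11 + 2))**2 = 119 - 3*(5*13)**2 = 119 - 3*65**2 = 119 - 3*4225 = 119 - 1*12675 = 119 - 12675 = -12556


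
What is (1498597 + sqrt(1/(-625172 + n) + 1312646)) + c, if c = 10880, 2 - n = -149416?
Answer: 1509477 + 7*sqrt(6063403027338318)/475754 ≈ 1.5106e+6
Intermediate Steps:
n = 149418 (n = 2 - 1*(-149416) = 2 + 149416 = 149418)
(1498597 + sqrt(1/(-625172 + n) + 1312646)) + c = (1498597 + sqrt(1/(-625172 + 149418) + 1312646)) + 10880 = (1498597 + sqrt(1/(-475754) + 1312646)) + 10880 = (1498597 + sqrt(-1/475754 + 1312646)) + 10880 = (1498597 + sqrt(624496585083/475754)) + 10880 = (1498597 + 7*sqrt(6063403027338318)/475754) + 10880 = 1509477 + 7*sqrt(6063403027338318)/475754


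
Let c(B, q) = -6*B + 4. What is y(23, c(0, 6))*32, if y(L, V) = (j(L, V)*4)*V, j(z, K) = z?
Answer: 11776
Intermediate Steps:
c(B, q) = 4 - 6*B
y(L, V) = 4*L*V (y(L, V) = (L*4)*V = (4*L)*V = 4*L*V)
y(23, c(0, 6))*32 = (4*23*(4 - 6*0))*32 = (4*23*(4 + 0))*32 = (4*23*4)*32 = 368*32 = 11776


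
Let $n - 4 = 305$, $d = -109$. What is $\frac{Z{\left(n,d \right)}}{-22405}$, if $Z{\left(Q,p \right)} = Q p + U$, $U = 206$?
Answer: $\frac{6695}{4481} \approx 1.4941$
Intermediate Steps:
$n = 309$ ($n = 4 + 305 = 309$)
$Z{\left(Q,p \right)} = 206 + Q p$ ($Z{\left(Q,p \right)} = Q p + 206 = 206 + Q p$)
$\frac{Z{\left(n,d \right)}}{-22405} = \frac{206 + 309 \left(-109\right)}{-22405} = \left(206 - 33681\right) \left(- \frac{1}{22405}\right) = \left(-33475\right) \left(- \frac{1}{22405}\right) = \frac{6695}{4481}$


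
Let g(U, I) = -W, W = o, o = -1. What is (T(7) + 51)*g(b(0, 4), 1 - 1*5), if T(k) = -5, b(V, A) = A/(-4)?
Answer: 46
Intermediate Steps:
W = -1
b(V, A) = -A/4 (b(V, A) = A*(-1/4) = -A/4)
g(U, I) = 1 (g(U, I) = -1*(-1) = 1)
(T(7) + 51)*g(b(0, 4), 1 - 1*5) = (-5 + 51)*1 = 46*1 = 46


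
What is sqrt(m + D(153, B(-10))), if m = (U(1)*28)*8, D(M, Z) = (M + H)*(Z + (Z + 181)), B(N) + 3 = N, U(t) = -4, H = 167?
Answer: 8*sqrt(761) ≈ 220.69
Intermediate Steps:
B(N) = -3 + N
D(M, Z) = (167 + M)*(181 + 2*Z) (D(M, Z) = (M + 167)*(Z + (Z + 181)) = (167 + M)*(Z + (181 + Z)) = (167 + M)*(181 + 2*Z))
m = -896 (m = -4*28*8 = -112*8 = -896)
sqrt(m + D(153, B(-10))) = sqrt(-896 + (30227 + 181*153 + 334*(-3 - 10) + 2*153*(-3 - 10))) = sqrt(-896 + (30227 + 27693 + 334*(-13) + 2*153*(-13))) = sqrt(-896 + (30227 + 27693 - 4342 - 3978)) = sqrt(-896 + 49600) = sqrt(48704) = 8*sqrt(761)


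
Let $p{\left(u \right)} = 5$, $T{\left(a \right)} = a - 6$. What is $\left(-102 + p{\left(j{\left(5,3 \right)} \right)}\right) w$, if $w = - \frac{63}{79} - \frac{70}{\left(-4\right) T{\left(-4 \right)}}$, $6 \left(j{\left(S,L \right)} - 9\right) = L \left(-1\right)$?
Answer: $\frac{78085}{316} \approx 247.1$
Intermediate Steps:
$j{\left(S,L \right)} = 9 - \frac{L}{6}$ ($j{\left(S,L \right)} = 9 + \frac{L \left(-1\right)}{6} = 9 + \frac{\left(-1\right) L}{6} = 9 - \frac{L}{6}$)
$T{\left(a \right)} = -6 + a$ ($T{\left(a \right)} = a - 6 = -6 + a$)
$w = - \frac{805}{316}$ ($w = - \frac{63}{79} - \frac{70}{\left(-4\right) \left(-6 - 4\right)} = \left(-63\right) \frac{1}{79} - \frac{70}{\left(-4\right) \left(-10\right)} = - \frac{63}{79} - \frac{70}{40} = - \frac{63}{79} - \frac{7}{4} = - \frac{805}{316} \approx -2.5475$)
$\left(-102 + p{\left(j{\left(5,3 \right)} \right)}\right) w = \left(-102 + 5\right) \left(- \frac{805}{316}\right) = \left(-97\right) \left(- \frac{805}{316}\right) = \frac{78085}{316}$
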